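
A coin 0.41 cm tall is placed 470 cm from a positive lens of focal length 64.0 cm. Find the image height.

0.0646 cm

1/d_i = 1/f − 1/d_o = 1/(64.00) − 1/(470) = 0.01350, so d_i = 74.09 cm.
m = −d_i/d_o = -0.1576.
|h_i| = |m|·h_o = 0.1576 × 0.41 = 0.0646 cm. The image is real, inverted and reduced, on the far side of the lens.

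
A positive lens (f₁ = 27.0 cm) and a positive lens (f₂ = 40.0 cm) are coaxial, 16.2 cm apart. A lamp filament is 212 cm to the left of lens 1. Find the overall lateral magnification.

m = -0.107

Lens 1: 1/d_i1 = 1/(27.0) − 1/(212) = 0.03232, so d_i1 = 30.94 cm; m₁ = −d_i1/d_o1 = -0.1459.
d_o2 = 16.2 − (30.94) = -14.74 cm (virtual object).
Lens 2: 1/d_i2 = 1/(40.0) − 1/(-14.74) = 0.09284, so d_i2 = 10.77 cm; m₂ = −d_i2/d_o2 = +0.7307.
m = m₁·m₂ = (-0.1459)(+0.7307) = -0.107.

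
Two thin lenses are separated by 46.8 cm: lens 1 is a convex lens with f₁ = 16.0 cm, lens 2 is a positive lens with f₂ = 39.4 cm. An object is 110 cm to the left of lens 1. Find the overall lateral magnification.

m = -0.592

Lens 1: 1/d_i1 = 1/(16.0) − 1/(110) = 0.05341, so d_i1 = 18.72 cm; m₁ = −d_i1/d_o1 = -0.1702.
d_o2 = 46.8 − (18.72) = 28.08 cm.
Lens 2: 1/d_i2 = 1/(39.4) − 1/(28.08) = -0.01023, so d_i2 = -97.73 cm; m₂ = −d_i2/d_o2 = +3.481.
m = m₁·m₂ = (-0.1702)(+3.481) = -0.592.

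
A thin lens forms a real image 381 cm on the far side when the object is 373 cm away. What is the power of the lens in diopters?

d_i = +381 cm.
1/f = 1/d_o + 1/d_i = 1/(373) + 1/(381) = 0.005306 cm⁻¹.
f = 188.5 cm = 1.885 m, so P = 1/f = +0.531 D.

P = +0.531 D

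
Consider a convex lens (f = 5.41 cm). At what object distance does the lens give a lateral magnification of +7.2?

m = −d_i/d_o ⇒ d_i = −m·d_o.
1/f = 1/d_o + 1/d_i = 1/d_o − 1/(m·d_o) = (1 − 1/m)/d_o, so d_o = f(1 − 1/m) = (5.410)(1 − 1/(+7.2)) = 4.66 cm.

4.66 cm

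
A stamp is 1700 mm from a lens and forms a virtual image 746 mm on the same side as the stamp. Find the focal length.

f = -1330 mm (diverging)

Virtual image ⇒ d_i = −746 mm.
1/f = 1/d_o + 1/d_i = 1/(1700) + 1/(-746) = -0.0007522, so f = -1330 mm.
Since f is negative, the lens is diverging.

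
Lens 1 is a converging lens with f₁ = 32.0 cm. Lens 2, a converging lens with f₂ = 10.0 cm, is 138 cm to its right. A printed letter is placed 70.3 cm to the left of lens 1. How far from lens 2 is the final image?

Lens 1: 1/d_i1 = 1/f₁ − 1/d_o1 = 1/(32.0) − 1/(70.3) = 0.01703, so d_i1 = 58.74 cm.
The intermediate image is 58.74 cm to the right of lens 1, which is 138 − (58.74) = 79.26 cm to the left of lens 2, so d_o2 = +79.26 cm.
Lens 2: 1/d_i2 = 1/f₂ − 1/d_o2 = 1/(10.0) − 1/(79.26) = 0.08738, so d_i2 = 11.4 cm.
The final image is real, 11.4 cm to the right of lens 2 (overall magnification ≈ 0.12).

11.4 cm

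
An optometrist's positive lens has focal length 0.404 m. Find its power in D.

P = +2.48 D

P = 1/f = 1/(0.404 m) = +2.48 D.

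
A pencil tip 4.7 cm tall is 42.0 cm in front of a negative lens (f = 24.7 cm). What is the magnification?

For a negative lens, f = -24.7 cm.
1/d_i = 1/f − 1/d_o = 1/(-24.70) − 1/(42.0) = -0.06430, so d_i = -15.55 cm.
m = −d_i/d_o = −(-15.55)/(42.0) = +0.370.
The image is virtual, upright and reduced, on the same side as the object.

m = +0.370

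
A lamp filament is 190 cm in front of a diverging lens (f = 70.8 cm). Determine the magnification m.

For a diverging lens, f = -70.8 cm.
1/d_i = 1/f − 1/d_o = 1/(-70.80) − 1/(190) = -0.01939, so d_i = -51.58 cm.
m = −d_i/d_o = −(-51.58)/(190) = +0.271.
The image is virtual, upright and reduced, on the same side as the object.

m = +0.271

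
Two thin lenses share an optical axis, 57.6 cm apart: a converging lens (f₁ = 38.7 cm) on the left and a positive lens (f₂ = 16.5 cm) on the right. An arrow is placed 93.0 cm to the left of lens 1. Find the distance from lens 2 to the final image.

5.69 cm

Lens 1: 1/d_i1 = 1/f₁ − 1/d_o1 = 1/(38.7) − 1/(93.0) = 0.01509, so d_i1 = 66.28 cm.
The intermediate image is 66.28 cm to the right of lens 1, which lies 8.680 cm to the right of lens 2 — a virtual object — so d_o2 = −8.680 cm.
Lens 2: 1/d_i2 = 1/f₂ − 1/d_o2 = 1/(16.5) − 1/(-8.680) = 0.1758, so d_i2 = 5.69 cm.
The final image is real, 5.69 cm to the right of lens 2 (overall magnification ≈ -0.47).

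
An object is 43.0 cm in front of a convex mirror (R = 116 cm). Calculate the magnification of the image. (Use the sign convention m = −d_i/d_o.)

m = +0.574

f = R/2 = 116/2 = 58.00 cm; for a convex mirror, f = -58.00 cm.
1/d_i = 1/f − 1/d_o = 1/(-58.00) − 1/(43.0) = -0.04050, so d_i = -24.69 cm.
m = −d_i/d_o = −(-24.69)/(43.0) = +0.574.
The image is virtual, upright and reduced, behind the mirror.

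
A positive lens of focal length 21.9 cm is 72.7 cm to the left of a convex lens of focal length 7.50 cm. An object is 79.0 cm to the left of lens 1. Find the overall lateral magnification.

Lens 1: 1/d_i1 = 1/(21.9) − 1/(79.0) = 0.03300, so d_i1 = 30.30 cm; m₁ = −d_i1/d_o1 = -0.3835.
d_o2 = 72.7 − (30.30) = 42.40 cm.
Lens 2: 1/d_i2 = 1/(7.50) − 1/(42.40) = 0.1097, so d_i2 = 9.112 cm; m₂ = −d_i2/d_o2 = -0.2149.
m = m₁·m₂ = (-0.3835)(-0.2149) = +0.0824.

m = +0.0824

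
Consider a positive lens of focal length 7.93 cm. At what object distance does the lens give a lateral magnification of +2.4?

m = −d_i/d_o ⇒ d_i = −m·d_o.
1/f = 1/d_o + 1/d_i = 1/d_o − 1/(m·d_o) = (1 − 1/m)/d_o, so d_o = f(1 − 1/m) = (7.930)(1 − 1/(+2.4)) = 4.63 cm.

4.63 cm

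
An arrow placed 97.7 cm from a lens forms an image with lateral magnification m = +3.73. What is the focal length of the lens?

f = 133 cm (converging)

m = −d_i/d_o ⇒ d_i = −m·d_o = −(+3.73)·(97.7) = -364.4 cm.
1/f = 1/d_o + 1/d_i = 1/(97.7) + 1/(-364.4) = 0.007491, so f = 133 cm.
Since f is positive, the lens is converging.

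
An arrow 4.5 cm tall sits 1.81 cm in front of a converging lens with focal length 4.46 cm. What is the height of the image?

7.57 cm

1/d_i = 1/f − 1/d_o = 1/(4.460) − 1/(1.81) = -0.3283, so d_i = -3.046 cm.
m = −d_i/d_o = +1.683.
|h_i| = |m|·h_o = 1.683 × 4.5 = 7.57 cm. The image is virtual, upright and enlarged, on the same side as the object.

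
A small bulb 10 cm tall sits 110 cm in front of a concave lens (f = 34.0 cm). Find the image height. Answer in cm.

For a concave lens, f = -34.0 cm.
1/d_i = 1/f − 1/d_o = 1/(-34.00) − 1/(110) = -0.03850, so d_i = -25.97 cm.
m = −d_i/d_o = +0.2361.
|h_i| = |m|·h_o = 0.2361 × 10 = 2.36 cm. The image is virtual, upright and reduced, on the same side as the object.

2.36 cm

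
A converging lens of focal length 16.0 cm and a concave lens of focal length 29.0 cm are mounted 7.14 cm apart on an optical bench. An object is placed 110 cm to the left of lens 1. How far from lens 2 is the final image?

Lens 1: 1/d_i1 = 1/f₁ − 1/d_o1 = 1/(16.0) − 1/(110) = 0.05341, so d_i1 = 18.72 cm.
The intermediate image is 18.72 cm to the right of lens 1, which lies 11.58 cm to the right of lens 2 — a virtual object — so d_o2 = −11.58 cm.
Lens 2 is diverging, so f₂ = −29.0 cm.
Lens 2: 1/d_i2 = 1/f₂ − 1/d_o2 = 1/(-29.0) − 1/(-11.58) = 0.05187, so d_i2 = 19.3 cm.
The final image is real, 19.3 cm to the right of lens 2 (overall magnification ≈ -0.28).

19.3 cm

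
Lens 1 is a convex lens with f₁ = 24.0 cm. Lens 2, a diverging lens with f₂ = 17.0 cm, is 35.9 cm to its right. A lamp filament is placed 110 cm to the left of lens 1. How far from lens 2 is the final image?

Lens 1: 1/d_i1 = 1/f₁ − 1/d_o1 = 1/(24.0) − 1/(110) = 0.03258, so d_i1 = 30.70 cm.
The intermediate image is 30.70 cm to the right of lens 1, which is 35.9 − (30.70) = 5.200 cm to the left of lens 2, so d_o2 = +5.200 cm.
Lens 2 is diverging, so f₂ = −17.0 cm.
Lens 2: 1/d_i2 = 1/f₂ − 1/d_o2 = 1/(-17.0) − 1/(5.200) = -0.2511, so d_i2 = -3.98 cm.
The final image is virtual, 3.98 cm to the left of lens 2 (overall magnification ≈ -0.21).

3.98 cm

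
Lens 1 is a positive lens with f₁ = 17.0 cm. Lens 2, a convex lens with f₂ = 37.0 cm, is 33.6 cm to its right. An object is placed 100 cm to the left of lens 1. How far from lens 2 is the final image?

20.3 cm

Lens 1: 1/d_i1 = 1/f₁ − 1/d_o1 = 1/(17.0) − 1/(100) = 0.04882, so d_i1 = 20.48 cm.
The intermediate image is 20.48 cm to the right of lens 1, which is 33.6 − (20.48) = 13.12 cm to the left of lens 2, so d_o2 = +13.12 cm.
Lens 2: 1/d_i2 = 1/f₂ − 1/d_o2 = 1/(37.0) − 1/(13.12) = -0.04919, so d_i2 = -20.3 cm.
The final image is virtual, 20.3 cm to the left of lens 2 (overall magnification ≈ -0.32).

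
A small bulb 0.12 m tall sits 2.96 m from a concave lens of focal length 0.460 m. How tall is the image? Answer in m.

For a concave lens, f = -0.460 m.
1/d_i = 1/f − 1/d_o = 1/(-0.4600) − 1/(2.96) = -2.512, so d_i = -0.3981 m.
m = −d_i/d_o = +0.1345.
|h_i| = |m|·h_o = 0.1345 × 0.12 = 0.0161 m. The image is virtual, upright and reduced, on the same side as the object.

0.0161 m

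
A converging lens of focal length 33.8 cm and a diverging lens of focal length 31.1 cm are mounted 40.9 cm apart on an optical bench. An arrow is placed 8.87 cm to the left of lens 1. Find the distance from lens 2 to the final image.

Lens 1: 1/d_i1 = 1/f₁ − 1/d_o1 = 1/(33.8) − 1/(8.87) = -0.08315, so d_i1 = -12.03 cm.
The intermediate image is 12.03 cm to the left of lens 1 (virtual), which is 40.9 − (-12.03) = 52.93 cm to the left of lens 2, so d_o2 = +52.93 cm.
Lens 2 is diverging, so f₂ = −31.1 cm.
Lens 2: 1/d_i2 = 1/f₂ − 1/d_o2 = 1/(-31.1) − 1/(52.93) = -0.05105, so d_i2 = -19.6 cm.
The final image is virtual, 19.6 cm to the left of lens 2 (overall magnification ≈ 0.50).

19.6 cm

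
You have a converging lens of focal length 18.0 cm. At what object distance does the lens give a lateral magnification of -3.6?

23.0 cm

m = −d_i/d_o ⇒ d_i = −m·d_o.
1/f = 1/d_o + 1/d_i = 1/d_o − 1/(m·d_o) = (1 − 1/m)/d_o, so d_o = f(1 − 1/m) = (18.00)(1 − 1/(-3.6)) = 23.0 cm.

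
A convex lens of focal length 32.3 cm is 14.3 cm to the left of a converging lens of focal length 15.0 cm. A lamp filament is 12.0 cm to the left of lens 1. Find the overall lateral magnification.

m = -1.30

Lens 1: 1/d_i1 = 1/(32.3) − 1/(12.0) = -0.05237, so d_i1 = -19.09 cm; m₁ = −d_i1/d_o1 = +1.591.
d_o2 = 14.3 − (-19.09) = 33.39 cm.
Lens 2: 1/d_i2 = 1/(15.0) − 1/(33.39) = 0.03672, so d_i2 = 27.23 cm; m₂ = −d_i2/d_o2 = -0.8157.
m = m₁·m₂ = (+1.591)(-0.8157) = -1.30.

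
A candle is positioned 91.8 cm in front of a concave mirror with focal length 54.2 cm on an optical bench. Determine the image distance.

132 cm

Mirror equation: 1/d_i = 1/f − 1/d_o = 1/(54.20) − 1/(91.8) = 0.01845 − 0.01089 = 0.007557, so d_i = 132 cm.
The image is real, inverted and enlarged, in front of the mirror.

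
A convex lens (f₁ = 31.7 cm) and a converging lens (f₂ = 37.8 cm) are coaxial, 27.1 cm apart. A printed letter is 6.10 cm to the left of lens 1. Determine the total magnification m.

m = +14.9

Lens 1: 1/d_i1 = 1/(31.7) − 1/(6.10) = -0.1324, so d_i1 = -7.554 cm; m₁ = −d_i1/d_o1 = +1.238.
d_o2 = 27.1 − (-7.554) = 34.65 cm.
Lens 2: 1/d_i2 = 1/(37.8) − 1/(34.65) = -0.002405, so d_i2 = -415.8 cm; m₂ = −d_i2/d_o2 = +12.00.
m = m₁·m₂ = (+1.238)(+12.00) = +14.9.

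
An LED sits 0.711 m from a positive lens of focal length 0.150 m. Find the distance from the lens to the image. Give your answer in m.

Lens equation: 1/q = 1/f − 1/p = 1/(0.1500) − 1/(0.711) = 6.667 − 1.406 = 5.260, so q = 0.190 m.
The image is real, inverted and reduced, on the far side of the lens.

0.190 m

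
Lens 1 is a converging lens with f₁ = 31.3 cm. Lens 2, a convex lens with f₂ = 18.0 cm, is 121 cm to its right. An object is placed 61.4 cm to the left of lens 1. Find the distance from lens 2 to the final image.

26.3 cm

Lens 1: 1/d_i1 = 1/f₁ − 1/d_o1 = 1/(31.3) − 1/(61.4) = 0.01566, so d_i1 = 63.85 cm.
The intermediate image is 63.85 cm to the right of lens 1, which is 121 − (63.85) = 57.15 cm to the left of lens 2, so d_o2 = +57.15 cm.
Lens 2: 1/d_i2 = 1/f₂ − 1/d_o2 = 1/(18.0) − 1/(57.15) = 0.03806, so d_i2 = 26.3 cm.
The final image is real, 26.3 cm to the right of lens 2 (overall magnification ≈ 0.48).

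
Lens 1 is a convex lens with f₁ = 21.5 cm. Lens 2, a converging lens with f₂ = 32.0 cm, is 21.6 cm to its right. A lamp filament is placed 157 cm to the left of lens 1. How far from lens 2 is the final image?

3.00 cm

Lens 1: 1/d_i1 = 1/f₁ − 1/d_o1 = 1/(21.5) − 1/(157) = 0.04014, so d_i1 = 24.91 cm.
The intermediate image is 24.91 cm to the right of lens 1, which lies 3.310 cm to the right of lens 2 — a virtual object — so d_o2 = −3.310 cm.
Lens 2: 1/d_i2 = 1/f₂ − 1/d_o2 = 1/(32.0) − 1/(-3.310) = 0.3334, so d_i2 = 3.00 cm.
The final image is real, 3.00 cm to the right of lens 2 (overall magnification ≈ -0.14).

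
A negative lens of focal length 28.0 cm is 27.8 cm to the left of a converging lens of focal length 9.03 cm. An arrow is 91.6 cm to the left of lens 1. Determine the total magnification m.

m = -0.0526

f₁ = −28.0 cm (diverging).
Lens 1: 1/d_i1 = 1/(-28.0) − 1/(91.6) = -0.04663, so d_i1 = -21.44 cm; m₁ = −d_i1/d_o1 = +0.2341.
d_o2 = 27.8 − (-21.44) = 49.24 cm.
Lens 2: 1/d_i2 = 1/(9.03) − 1/(49.24) = 0.09043, so d_i2 = 11.06 cm; m₂ = −d_i2/d_o2 = -0.2246.
m = m₁·m₂ = (+0.2341)(-0.2246) = -0.0526.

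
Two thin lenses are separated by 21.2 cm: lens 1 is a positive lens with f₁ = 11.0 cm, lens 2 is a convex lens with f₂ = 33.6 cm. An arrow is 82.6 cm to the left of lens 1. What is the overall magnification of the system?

Lens 1: 1/d_i1 = 1/(11.0) − 1/(82.6) = 0.07880, so d_i1 = 12.69 cm; m₁ = −d_i1/d_o1 = -0.1536.
d_o2 = 21.2 − (12.69) = 8.510 cm.
Lens 2: 1/d_i2 = 1/(33.6) − 1/(8.510) = -0.08775, so d_i2 = -11.40 cm; m₂ = −d_i2/d_o2 = +1.339.
m = m₁·m₂ = (-0.1536)(+1.339) = -0.206.

m = -0.206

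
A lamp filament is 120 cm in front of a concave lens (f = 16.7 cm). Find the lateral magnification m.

m = +0.122

For a concave lens, f = -16.7 cm.
1/d_i = 1/f − 1/d_o = 1/(-16.70) − 1/(120) = -0.06821, so d_i = -14.66 cm.
m = −d_i/d_o = −(-14.66)/(120) = +0.122.
The image is virtual, upright and reduced, on the same side as the object.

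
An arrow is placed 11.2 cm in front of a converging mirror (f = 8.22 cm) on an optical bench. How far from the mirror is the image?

Mirror equation: 1/q = 1/f − 1/p = 1/(8.220) − 1/(11.2) = 0.1217 − 0.08929 = 0.03237, so q = 30.9 cm.
The image is real, inverted and enlarged, in front of the mirror.

30.9 cm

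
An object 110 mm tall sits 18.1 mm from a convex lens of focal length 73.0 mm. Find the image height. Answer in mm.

1/d_i = 1/f − 1/d_o = 1/(73.00) − 1/(18.1) = -0.04155, so d_i = -24.07 mm.
m = −d_i/d_o = +1.330.
|h_i| = |m|·h_o = 1.330 × 110 = 146 mm. The image is virtual, upright and enlarged, on the same side as the object.

146 mm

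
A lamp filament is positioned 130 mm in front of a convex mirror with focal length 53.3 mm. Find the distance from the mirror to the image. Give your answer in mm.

For a convex mirror, f = -53.3 mm.
Mirror equation: 1/s_i = 1/f − 1/s_o = 1/(-53.30) − 1/(130) = -0.01876 − 0.007692 = -0.02645, so s_i = -37.8 mm.
The image is virtual, upright and reduced, behind the mirror.

37.8 mm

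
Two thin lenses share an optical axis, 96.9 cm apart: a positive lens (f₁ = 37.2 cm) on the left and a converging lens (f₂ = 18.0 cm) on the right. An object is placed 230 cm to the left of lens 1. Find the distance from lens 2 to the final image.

27.4 cm

Lens 1: 1/d_i1 = 1/f₁ − 1/d_o1 = 1/(37.2) − 1/(230) = 0.02253, so d_i1 = 44.38 cm.
The intermediate image is 44.38 cm to the right of lens 1, which is 96.9 − (44.38) = 52.52 cm to the left of lens 2, so d_o2 = +52.52 cm.
Lens 2: 1/d_i2 = 1/f₂ − 1/d_o2 = 1/(18.0) − 1/(52.52) = 0.03652, so d_i2 = 27.4 cm.
The final image is real, 27.4 cm to the right of lens 2 (overall magnification ≈ 0.10).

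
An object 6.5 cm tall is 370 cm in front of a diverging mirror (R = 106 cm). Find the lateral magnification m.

m = +0.125

f = R/2 = 106/2 = 53.00 cm; for a diverging mirror, f = -53.00 cm.
1/d_i = 1/f − 1/d_o = 1/(-53.00) − 1/(370) = -0.02157, so d_i = -46.36 cm.
m = −d_i/d_o = −(-46.36)/(370) = +0.125.
The image is virtual, upright and reduced, behind the mirror.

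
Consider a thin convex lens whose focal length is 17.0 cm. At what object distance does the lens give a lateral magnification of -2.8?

m = −d_i/d_o ⇒ d_i = −m·d_o.
1/f = 1/d_o + 1/d_i = 1/d_o − 1/(m·d_o) = (1 − 1/m)/d_o, so d_o = f(1 − 1/m) = (17.00)(1 − 1/(-2.8)) = 23.1 cm.

23.1 cm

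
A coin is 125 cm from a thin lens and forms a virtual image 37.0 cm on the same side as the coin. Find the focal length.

f = -52.6 cm (diverging)

Virtual image ⇒ d_i = −37.0 cm.
1/f = 1/d_o + 1/d_i = 1/(125) + 1/(-37.0) = -0.01903, so f = -52.6 cm.
Since f is negative, the thin lens is diverging.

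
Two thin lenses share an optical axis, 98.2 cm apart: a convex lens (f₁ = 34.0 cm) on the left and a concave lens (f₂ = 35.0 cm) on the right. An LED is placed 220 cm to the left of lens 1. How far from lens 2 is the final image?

21.8 cm

Lens 1: 1/d_i1 = 1/f₁ − 1/d_o1 = 1/(34.0) − 1/(220) = 0.02487, so d_i1 = 40.22 cm.
The intermediate image is 40.22 cm to the right of lens 1, which is 98.2 − (40.22) = 57.98 cm to the left of lens 2, so d_o2 = +57.98 cm.
Lens 2 is diverging, so f₂ = −35.0 cm.
Lens 2: 1/d_i2 = 1/f₂ − 1/d_o2 = 1/(-35.0) − 1/(57.98) = -0.04582, so d_i2 = -21.8 cm.
The final image is virtual, 21.8 cm to the left of lens 2 (overall magnification ≈ -0.069).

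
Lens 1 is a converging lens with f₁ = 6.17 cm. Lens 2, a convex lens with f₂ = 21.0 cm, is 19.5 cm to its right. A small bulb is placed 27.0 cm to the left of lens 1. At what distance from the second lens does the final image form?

25.4 cm

Lens 1: 1/d_i1 = 1/f₁ − 1/d_o1 = 1/(6.17) − 1/(27.0) = 0.1250, so d_i1 = 7.998 cm.
The intermediate image is 7.998 cm to the right of lens 1, which is 19.5 − (7.998) = 11.50 cm to the left of lens 2, so d_o2 = +11.50 cm.
Lens 2: 1/d_i2 = 1/f₂ − 1/d_o2 = 1/(21.0) − 1/(11.50) = -0.03934, so d_i2 = -25.4 cm.
The final image is virtual, 25.4 cm to the left of lens 2 (overall magnification ≈ -0.65).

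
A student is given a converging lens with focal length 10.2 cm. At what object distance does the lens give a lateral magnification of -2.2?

m = −d_i/d_o ⇒ d_i = −m·d_o.
1/f = 1/d_o + 1/d_i = 1/d_o − 1/(m·d_o) = (1 − 1/m)/d_o, so d_o = f(1 − 1/m) = (10.20)(1 − 1/(-2.2)) = 14.8 cm.

14.8 cm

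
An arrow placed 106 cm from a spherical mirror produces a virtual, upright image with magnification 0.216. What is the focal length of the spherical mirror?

m = −d_i/d_o ⇒ d_i = −m·d_o = −(+0.216)·(106) = -22.90 cm.
1/f = 1/d_o + 1/d_i = 1/(106) + 1/(-22.90) = -0.03423, so f = -29.2 cm.
Since f is negative, the spherical mirror is convex.

f = -29.2 cm (convex)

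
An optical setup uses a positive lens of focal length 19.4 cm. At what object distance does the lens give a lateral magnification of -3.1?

25.7 cm

m = −d_i/d_o ⇒ d_i = −m·d_o.
1/f = 1/d_o + 1/d_i = 1/d_o − 1/(m·d_o) = (1 − 1/m)/d_o, so d_o = f(1 − 1/m) = (19.40)(1 − 1/(-3.1)) = 25.7 cm.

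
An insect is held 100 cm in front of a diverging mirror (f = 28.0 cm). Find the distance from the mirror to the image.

For a diverging mirror, f = -28.0 cm.
Mirror equation: 1/s_i = 1/f − 1/s_o = 1/(-28.00) − 1/(100) = -0.03571 − 0.01000 = -0.04571, so s_i = -21.9 cm.
The image is virtual, upright and reduced, behind the mirror.

21.9 cm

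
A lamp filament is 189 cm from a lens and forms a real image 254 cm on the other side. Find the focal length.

f = 108 cm (converging)

Real image ⇒ d_i = +254 cm.
1/f = 1/d_o + 1/d_i = 1/(189) + 1/(254) = 0.009228, so f = 108 cm.
Since f is positive, the lens is converging.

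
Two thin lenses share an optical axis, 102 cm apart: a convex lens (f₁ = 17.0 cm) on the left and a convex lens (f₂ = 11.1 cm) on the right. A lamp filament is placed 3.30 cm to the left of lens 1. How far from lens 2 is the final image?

Lens 1: 1/d_i1 = 1/f₁ − 1/d_o1 = 1/(17.0) − 1/(3.30) = -0.2442, so d_i1 = -4.095 cm.
The intermediate image is 4.095 cm to the left of lens 1 (virtual), which is 102 − (-4.095) = 106.1 cm to the left of lens 2, so d_o2 = +106.1 cm.
Lens 2: 1/d_i2 = 1/f₂ − 1/d_o2 = 1/(11.1) − 1/(106.1) = 0.08067, so d_i2 = 12.4 cm.
The final image is real, 12.4 cm to the right of lens 2 (overall magnification ≈ -0.14).

12.4 cm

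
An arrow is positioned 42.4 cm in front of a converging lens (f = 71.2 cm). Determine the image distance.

Thin-lens equation: 1/s_i = 1/f − 1/s_o = 1/(71.20) − 1/(42.4) = 0.01404 − 0.02358 = -0.009540, so s_i = -105 cm.
The image is virtual, upright and enlarged, on the same side as the object.

105 cm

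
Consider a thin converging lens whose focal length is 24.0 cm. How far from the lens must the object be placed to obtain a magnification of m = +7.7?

m = −d_i/d_o ⇒ d_i = −m·d_o.
1/f = 1/d_o + 1/d_i = 1/d_o − 1/(m·d_o) = (1 − 1/m)/d_o, so d_o = f(1 − 1/m) = (24.00)(1 − 1/(+7.7)) = 20.9 cm.

20.9 cm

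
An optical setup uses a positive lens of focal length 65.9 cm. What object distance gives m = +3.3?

45.9 cm

m = −d_i/d_o ⇒ d_i = −m·d_o.
1/f = 1/d_o + 1/d_i = 1/d_o − 1/(m·d_o) = (1 − 1/m)/d_o, so d_o = f(1 − 1/m) = (65.90)(1 − 1/(+3.3)) = 45.9 cm.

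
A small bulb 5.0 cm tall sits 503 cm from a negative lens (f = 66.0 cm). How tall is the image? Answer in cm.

For a negative lens, f = -66.0 cm.
1/d_i = 1/f − 1/d_o = 1/(-66.00) − 1/(503) = -0.01714, so d_i = -58.34 cm.
m = −d_i/d_o = +0.1160.
|h_i| = |m|·h_o = 0.1160 × 5.0 = 0.580 cm. The image is virtual, upright and reduced, on the same side as the object.

0.580 cm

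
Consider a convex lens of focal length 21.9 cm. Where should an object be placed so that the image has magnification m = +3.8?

m = −d_i/d_o ⇒ d_i = −m·d_o.
1/f = 1/d_o + 1/d_i = 1/d_o − 1/(m·d_o) = (1 − 1/m)/d_o, so d_o = f(1 − 1/m) = (21.90)(1 − 1/(+3.8)) = 16.1 cm.

16.1 cm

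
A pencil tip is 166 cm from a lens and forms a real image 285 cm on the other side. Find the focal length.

f = 105 cm (converging)

Real image ⇒ d_i = +285 cm.
1/f = 1/d_o + 1/d_i = 1/(166) + 1/(285) = 0.009533, so f = 105 cm.
Since f is positive, the lens is converging.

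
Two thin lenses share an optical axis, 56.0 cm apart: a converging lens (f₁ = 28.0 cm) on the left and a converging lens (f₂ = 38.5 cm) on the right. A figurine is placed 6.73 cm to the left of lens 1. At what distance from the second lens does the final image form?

94.7 cm

Lens 1: 1/d_i1 = 1/f₁ − 1/d_o1 = 1/(28.0) − 1/(6.73) = -0.1129, so d_i1 = -8.859 cm.
The intermediate image is 8.859 cm to the left of lens 1 (virtual), which is 56.0 − (-8.859) = 64.86 cm to the left of lens 2, so d_o2 = +64.86 cm.
Lens 2: 1/d_i2 = 1/f₂ − 1/d_o2 = 1/(38.5) − 1/(64.86) = 0.01056, so d_i2 = 94.7 cm.
The final image is real, 94.7 cm to the right of lens 2 (overall magnification ≈ -1.9).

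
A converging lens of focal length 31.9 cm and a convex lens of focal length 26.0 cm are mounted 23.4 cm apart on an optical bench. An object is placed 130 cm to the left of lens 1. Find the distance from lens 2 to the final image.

10.9 cm

Lens 1: 1/d_i1 = 1/f₁ − 1/d_o1 = 1/(31.9) − 1/(130) = 0.02366, so d_i1 = 42.27 cm.
The intermediate image is 42.27 cm to the right of lens 1, which lies 18.87 cm to the right of lens 2 — a virtual object — so d_o2 = −18.87 cm.
Lens 2: 1/d_i2 = 1/f₂ − 1/d_o2 = 1/(26.0) − 1/(-18.87) = 0.09146, so d_i2 = 10.9 cm.
The final image is real, 10.9 cm to the right of lens 2 (overall magnification ≈ -0.19).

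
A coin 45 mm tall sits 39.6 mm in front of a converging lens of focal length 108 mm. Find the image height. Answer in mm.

1/d_i = 1/f − 1/d_o = 1/(108.0) − 1/(39.6) = -0.01599, so d_i = -62.53 mm.
m = −d_i/d_o = +1.579.
|h_i| = |m|·h_o = 1.579 × 45 = 71.1 mm. The image is virtual, upright and enlarged, on the same side as the object.

71.1 mm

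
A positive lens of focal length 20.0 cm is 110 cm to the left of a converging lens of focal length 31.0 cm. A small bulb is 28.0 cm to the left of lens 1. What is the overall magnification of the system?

Lens 1: 1/d_i1 = 1/(20.0) − 1/(28.0) = 0.01429, so d_i1 = 70.00 cm; m₁ = −d_i1/d_o1 = -2.500.
d_o2 = 110 − (70.00) = 40.00 cm.
Lens 2: 1/d_i2 = 1/(31.0) − 1/(40.00) = 0.007258, so d_i2 = 137.8 cm; m₂ = −d_i2/d_o2 = -3.444.
m = m₁·m₂ = (-2.500)(-3.444) = +8.61.

m = +8.61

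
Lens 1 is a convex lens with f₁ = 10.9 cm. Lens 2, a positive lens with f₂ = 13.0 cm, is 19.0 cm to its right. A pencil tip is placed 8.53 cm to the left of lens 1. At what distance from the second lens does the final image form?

16.7 cm

Lens 1: 1/d_i1 = 1/f₁ − 1/d_o1 = 1/(10.9) − 1/(8.53) = -0.02549, so d_i1 = -39.23 cm.
The intermediate image is 39.23 cm to the left of lens 1 (virtual), which is 19.0 − (-39.23) = 58.23 cm to the left of lens 2, so d_o2 = +58.23 cm.
Lens 2: 1/d_i2 = 1/f₂ − 1/d_o2 = 1/(13.0) − 1/(58.23) = 0.05975, so d_i2 = 16.7 cm.
The final image is real, 16.7 cm to the right of lens 2 (overall magnification ≈ -1.3).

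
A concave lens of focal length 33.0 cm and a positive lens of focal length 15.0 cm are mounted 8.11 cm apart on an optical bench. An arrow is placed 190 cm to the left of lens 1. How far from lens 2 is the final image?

Lens 1 is diverging, so f₁ = −33.0 cm.
Lens 1: 1/d_i1 = 1/f₁ − 1/d_o1 = 1/(-33.0) − 1/(190) = -0.03557, so d_i1 = -28.12 cm.
The intermediate image is 28.12 cm to the left of lens 1 (virtual), which is 8.11 − (-28.12) = 36.23 cm to the left of lens 2, so d_o2 = +36.23 cm.
Lens 2: 1/d_i2 = 1/f₂ − 1/d_o2 = 1/(15.0) − 1/(36.23) = 0.03907, so d_i2 = 25.6 cm.
The final image is real, 25.6 cm to the right of lens 2 (overall magnification ≈ -0.10).

25.6 cm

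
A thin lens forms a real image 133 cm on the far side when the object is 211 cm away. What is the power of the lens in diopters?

P = +1.23 D

d_i = +133 cm.
1/f = 1/d_o + 1/d_i = 1/(211) + 1/(133) = 0.01226 cm⁻¹.
f = 81.58 cm = 0.8158 m, so P = 1/f = +1.23 D.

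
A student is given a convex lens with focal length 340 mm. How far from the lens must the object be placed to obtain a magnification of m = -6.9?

389 mm

m = −d_i/d_o ⇒ d_i = −m·d_o.
1/f = 1/d_o + 1/d_i = 1/d_o − 1/(m·d_o) = (1 − 1/m)/d_o, so d_o = f(1 − 1/m) = (340.0)(1 − 1/(-6.9)) = 389 mm.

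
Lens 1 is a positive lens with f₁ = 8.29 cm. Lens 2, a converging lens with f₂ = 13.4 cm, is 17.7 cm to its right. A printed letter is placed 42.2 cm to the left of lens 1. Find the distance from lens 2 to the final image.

Lens 1: 1/d_i1 = 1/f₁ − 1/d_o1 = 1/(8.29) − 1/(42.2) = 0.09693, so d_i1 = 10.32 cm.
The intermediate image is 10.32 cm to the right of lens 1, which is 17.7 − (10.32) = 7.380 cm to the left of lens 2, so d_o2 = +7.380 cm.
Lens 2: 1/d_i2 = 1/f₂ − 1/d_o2 = 1/(13.4) − 1/(7.380) = -0.06087, so d_i2 = -16.4 cm.
The final image is virtual, 16.4 cm to the left of lens 2 (overall magnification ≈ -0.54).

16.4 cm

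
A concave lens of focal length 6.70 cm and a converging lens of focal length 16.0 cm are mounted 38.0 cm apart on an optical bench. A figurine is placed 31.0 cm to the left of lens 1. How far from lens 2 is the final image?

25.3 cm

Lens 1 is diverging, so f₁ = −6.70 cm.
Lens 1: 1/d_i1 = 1/f₁ − 1/d_o1 = 1/(-6.70) − 1/(31.0) = -0.1815, so d_i1 = -5.509 cm.
The intermediate image is 5.509 cm to the left of lens 1 (virtual), which is 38.0 − (-5.509) = 43.51 cm to the left of lens 2, so d_o2 = +43.51 cm.
Lens 2: 1/d_i2 = 1/f₂ − 1/d_o2 = 1/(16.0) − 1/(43.51) = 0.03952, so d_i2 = 25.3 cm.
The final image is real, 25.3 cm to the right of lens 2 (overall magnification ≈ -0.10).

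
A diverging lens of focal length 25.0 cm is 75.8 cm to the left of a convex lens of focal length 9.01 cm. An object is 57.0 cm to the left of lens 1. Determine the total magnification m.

m = -0.0326

f₁ = −25.0 cm (diverging).
Lens 1: 1/d_i1 = 1/(-25.0) − 1/(57.0) = -0.05754, so d_i1 = -17.38 cm; m₁ = −d_i1/d_o1 = +0.3049.
d_o2 = 75.8 − (-17.38) = 93.18 cm.
Lens 2: 1/d_i2 = 1/(9.01) − 1/(93.18) = 0.1003, so d_i2 = 9.974 cm; m₂ = −d_i2/d_o2 = -0.1070.
m = m₁·m₂ = (+0.3049)(-0.1070) = -0.0326.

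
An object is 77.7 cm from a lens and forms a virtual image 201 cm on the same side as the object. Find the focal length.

Virtual image ⇒ d_i = −201 cm.
1/f = 1/d_o + 1/d_i = 1/(77.7) + 1/(-201) = 0.007895, so f = 127 cm.
Since f is positive, the lens is converging.

f = 127 cm (converging)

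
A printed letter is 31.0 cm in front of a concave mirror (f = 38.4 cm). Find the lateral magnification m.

1/d_i = 1/f − 1/d_o = 1/(38.40) − 1/(31.0) = -0.006216, so d_i = -160.9 cm.
m = −d_i/d_o = −(-160.9)/(31.0) = +5.19.
The image is virtual, upright and enlarged, behind the mirror.

m = +5.19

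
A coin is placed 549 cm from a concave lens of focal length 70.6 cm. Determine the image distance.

For a concave lens, f = -70.6 cm.
Thin-lens equation: 1/q = 1/f − 1/p = 1/(-70.60) − 1/(549) = -0.01416 − 0.001821 = -0.01599, so q = -62.6 cm.
The image is virtual, upright and reduced, on the same side as the object.

62.6 cm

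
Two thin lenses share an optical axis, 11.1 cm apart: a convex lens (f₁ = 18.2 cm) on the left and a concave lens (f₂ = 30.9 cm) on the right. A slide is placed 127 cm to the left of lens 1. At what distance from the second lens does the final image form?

Lens 1: 1/d_i1 = 1/f₁ − 1/d_o1 = 1/(18.2) − 1/(127) = 0.04707, so d_i1 = 21.24 cm.
The intermediate image is 21.24 cm to the right of lens 1, which lies 10.14 cm to the right of lens 2 — a virtual object — so d_o2 = −10.14 cm.
Lens 2 is diverging, so f₂ = −30.9 cm.
Lens 2: 1/d_i2 = 1/f₂ − 1/d_o2 = 1/(-30.9) − 1/(-10.14) = 0.06626, so d_i2 = 15.1 cm.
The final image is real, 15.1 cm to the right of lens 2 (overall magnification ≈ -0.25).

15.1 cm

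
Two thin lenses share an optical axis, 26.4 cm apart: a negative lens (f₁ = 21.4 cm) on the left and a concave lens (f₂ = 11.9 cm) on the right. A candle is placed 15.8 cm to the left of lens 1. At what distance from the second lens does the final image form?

8.91 cm

Lens 1 is diverging, so f₁ = −21.4 cm.
Lens 1: 1/d_i1 = 1/f₁ − 1/d_o1 = 1/(-21.4) − 1/(15.8) = -0.1100, so d_i1 = -9.089 cm.
The intermediate image is 9.089 cm to the left of lens 1 (virtual), which is 26.4 − (-9.089) = 35.49 cm to the left of lens 2, so d_o2 = +35.49 cm.
Lens 2 is diverging, so f₂ = −11.9 cm.
Lens 2: 1/d_i2 = 1/f₂ − 1/d_o2 = 1/(-11.9) − 1/(35.49) = -0.1122, so d_i2 = -8.91 cm.
The final image is virtual, 8.91 cm to the left of lens 2 (overall magnification ≈ 0.14).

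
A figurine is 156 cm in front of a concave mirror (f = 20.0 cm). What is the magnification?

m = -0.147

1/d_i = 1/f − 1/d_o = 1/(20.00) − 1/(156) = 0.04359, so d_i = 22.94 cm.
m = −d_i/d_o = −(22.94)/(156) = -0.147.
The image is real, inverted and reduced, in front of the mirror.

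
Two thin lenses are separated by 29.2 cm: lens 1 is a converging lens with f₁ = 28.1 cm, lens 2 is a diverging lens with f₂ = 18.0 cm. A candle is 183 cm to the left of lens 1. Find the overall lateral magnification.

m = -0.233

Lens 1: 1/d_i1 = 1/(28.1) − 1/(183) = 0.03012, so d_i1 = 33.20 cm; m₁ = −d_i1/d_o1 = -0.1814.
d_o2 = 29.2 − (33.20) = -4.000 cm (virtual object).
f₂ = −18.0 cm (diverging).
Lens 2: 1/d_i2 = 1/(-18.0) − 1/(-4.000) = 0.1944, so d_i2 = 5.143 cm; m₂ = −d_i2/d_o2 = +1.286.
m = m₁·m₂ = (-0.1814)(+1.286) = -0.233.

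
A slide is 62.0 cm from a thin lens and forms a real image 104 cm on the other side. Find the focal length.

Real image ⇒ d_i = +104 cm.
1/f = 1/d_o + 1/d_i = 1/(62.0) + 1/(104) = 0.02574, so f = 38.8 cm.
Since f is positive, the thin lens is converging.

f = 38.8 cm (converging)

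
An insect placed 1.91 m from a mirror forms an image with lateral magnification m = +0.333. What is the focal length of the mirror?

f = -0.954 m (convex)

m = −d_i/d_o ⇒ d_i = −m·d_o = −(+0.333)·(1.91) = -0.6360 m.
1/f = 1/d_o + 1/d_i = 1/(1.91) + 1/(-0.6360) = -1.049, so f = -0.954 m.
Since f is negative, the mirror is convex.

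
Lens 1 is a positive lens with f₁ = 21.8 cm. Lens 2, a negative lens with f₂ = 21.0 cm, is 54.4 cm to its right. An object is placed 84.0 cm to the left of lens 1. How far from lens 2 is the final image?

11.4 cm

Lens 1: 1/d_i1 = 1/f₁ − 1/d_o1 = 1/(21.8) − 1/(84.0) = 0.03397, so d_i1 = 29.44 cm.
The intermediate image is 29.44 cm to the right of lens 1, which is 54.4 − (29.44) = 24.96 cm to the left of lens 2, so d_o2 = +24.96 cm.
Lens 2 is diverging, so f₂ = −21.0 cm.
Lens 2: 1/d_i2 = 1/f₂ − 1/d_o2 = 1/(-21.0) − 1/(24.96) = -0.08768, so d_i2 = -11.4 cm.
The final image is virtual, 11.4 cm to the left of lens 2 (overall magnification ≈ -0.16).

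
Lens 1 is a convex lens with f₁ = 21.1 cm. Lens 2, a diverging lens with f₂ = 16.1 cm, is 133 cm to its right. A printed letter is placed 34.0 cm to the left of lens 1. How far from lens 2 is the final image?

Lens 1: 1/d_i1 = 1/f₁ − 1/d_o1 = 1/(21.1) − 1/(34.0) = 0.01798, so d_i1 = 55.61 cm.
The intermediate image is 55.61 cm to the right of lens 1, which is 133 − (55.61) = 77.39 cm to the left of lens 2, so d_o2 = +77.39 cm.
Lens 2 is diverging, so f₂ = −16.1 cm.
Lens 2: 1/d_i2 = 1/f₂ − 1/d_o2 = 1/(-16.1) − 1/(77.39) = -0.07503, so d_i2 = -13.3 cm.
The final image is virtual, 13.3 cm to the left of lens 2 (overall magnification ≈ -0.28).

13.3 cm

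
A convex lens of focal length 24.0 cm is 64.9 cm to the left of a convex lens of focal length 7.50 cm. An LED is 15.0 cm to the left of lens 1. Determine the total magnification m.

Lens 1: 1/d_i1 = 1/(24.0) − 1/(15.0) = -0.02500, so d_i1 = -40.00 cm; m₁ = −d_i1/d_o1 = +2.667.
d_o2 = 64.9 − (-40.00) = 104.9 cm.
Lens 2: 1/d_i2 = 1/(7.50) − 1/(104.9) = 0.1238, so d_i2 = 8.078 cm; m₂ = −d_i2/d_o2 = -0.07700.
m = m₁·m₂ = (+2.667)(-0.07700) = -0.205.

m = -0.205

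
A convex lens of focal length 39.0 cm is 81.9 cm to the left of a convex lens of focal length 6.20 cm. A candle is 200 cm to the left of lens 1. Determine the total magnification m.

Lens 1: 1/d_i1 = 1/(39.0) − 1/(200) = 0.02064, so d_i1 = 48.45 cm; m₁ = −d_i1/d_o1 = -0.2423.
d_o2 = 81.9 − (48.45) = 33.45 cm.
Lens 2: 1/d_i2 = 1/(6.20) − 1/(33.45) = 0.1314, so d_i2 = 7.611 cm; m₂ = −d_i2/d_o2 = -0.2275.
m = m₁·m₂ = (-0.2423)(-0.2275) = +0.0551.

m = +0.0551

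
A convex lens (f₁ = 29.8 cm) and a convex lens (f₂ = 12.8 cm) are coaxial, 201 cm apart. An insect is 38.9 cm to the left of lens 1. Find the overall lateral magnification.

Lens 1: 1/d_i1 = 1/(29.8) − 1/(38.9) = 0.007850, so d_i1 = 127.4 cm; m₁ = −d_i1/d_o1 = -3.275.
d_o2 = 201 − (127.4) = 73.60 cm.
Lens 2: 1/d_i2 = 1/(12.8) − 1/(73.60) = 0.06454, so d_i2 = 15.49 cm; m₂ = −d_i2/d_o2 = -0.2105.
m = m₁·m₂ = (-3.275)(-0.2105) = +0.689.

m = +0.689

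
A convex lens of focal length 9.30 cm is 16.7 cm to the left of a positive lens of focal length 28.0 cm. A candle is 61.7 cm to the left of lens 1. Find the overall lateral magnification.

m = -0.223

Lens 1: 1/d_i1 = 1/(9.30) − 1/(61.7) = 0.09132, so d_i1 = 10.95 cm; m₁ = −d_i1/d_o1 = -0.1775.
d_o2 = 16.7 − (10.95) = 5.750 cm.
Lens 2: 1/d_i2 = 1/(28.0) − 1/(5.750) = -0.1382, so d_i2 = -7.236 cm; m₂ = −d_i2/d_o2 = +1.258.
m = m₁·m₂ = (-0.1775)(+1.258) = -0.223.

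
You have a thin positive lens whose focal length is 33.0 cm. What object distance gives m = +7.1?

28.4 cm

m = −d_i/d_o ⇒ d_i = −m·d_o.
1/f = 1/d_o + 1/d_i = 1/d_o − 1/(m·d_o) = (1 − 1/m)/d_o, so d_o = f(1 − 1/m) = (33.00)(1 − 1/(+7.1)) = 28.4 cm.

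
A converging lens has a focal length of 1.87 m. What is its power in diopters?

P = +0.535 D

P = 1/f = 1/(1.87 m) = +0.535 D.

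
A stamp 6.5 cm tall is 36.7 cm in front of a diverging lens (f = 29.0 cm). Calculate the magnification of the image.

For a diverging lens, f = -29.0 cm.
1/d_i = 1/f − 1/d_o = 1/(-29.00) − 1/(36.7) = -0.06173, so d_i = -16.20 cm.
m = −d_i/d_o = −(-16.20)/(36.7) = +0.441.
The image is virtual, upright and reduced, on the same side as the object.

m = +0.441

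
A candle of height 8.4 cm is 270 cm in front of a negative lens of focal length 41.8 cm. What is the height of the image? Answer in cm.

For a negative lens, f = -41.8 cm.
1/d_i = 1/f − 1/d_o = 1/(-41.80) − 1/(270) = -0.02763, so d_i = -36.20 cm.
m = −d_i/d_o = +0.1341.
|h_i| = |m|·h_o = 0.1341 × 8.4 = 1.13 cm. The image is virtual, upright and reduced, on the same side as the object.

1.13 cm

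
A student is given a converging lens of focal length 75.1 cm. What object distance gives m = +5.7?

61.9 cm

m = −d_i/d_o ⇒ d_i = −m·d_o.
1/f = 1/d_o + 1/d_i = 1/d_o − 1/(m·d_o) = (1 − 1/m)/d_o, so d_o = f(1 − 1/m) = (75.10)(1 − 1/(+5.7)) = 61.9 cm.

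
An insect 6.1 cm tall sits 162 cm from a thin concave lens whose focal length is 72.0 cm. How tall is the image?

1.88 cm

For a concave lens, f = -72.0 cm.
1/d_i = 1/f − 1/d_o = 1/(-72.00) − 1/(162) = -0.02006, so d_i = -49.85 cm.
m = −d_i/d_o = +0.3077.
|h_i| = |m|·h_o = 0.3077 × 6.1 = 1.88 cm. The image is virtual, upright and reduced, on the same side as the object.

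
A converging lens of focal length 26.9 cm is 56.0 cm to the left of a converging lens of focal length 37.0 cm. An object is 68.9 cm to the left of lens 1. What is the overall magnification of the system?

m = -0.943

Lens 1: 1/d_i1 = 1/(26.9) − 1/(68.9) = 0.02266, so d_i1 = 44.13 cm; m₁ = −d_i1/d_o1 = -0.6405.
d_o2 = 56.0 − (44.13) = 11.87 cm.
Lens 2: 1/d_i2 = 1/(37.0) − 1/(11.87) = -0.05722, so d_i2 = -17.48 cm; m₂ = −d_i2/d_o2 = +1.472.
m = m₁·m₂ = (-0.6405)(+1.472) = -0.943.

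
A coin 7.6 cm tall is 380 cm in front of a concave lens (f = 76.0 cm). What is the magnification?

For a concave lens, f = -76.0 cm.
1/d_i = 1/f − 1/d_o = 1/(-76.00) − 1/(380) = -0.01579, so d_i = -63.33 cm.
m = −d_i/d_o = −(-63.33)/(380) = +0.167.
The image is virtual, upright and reduced, on the same side as the object.

m = +0.167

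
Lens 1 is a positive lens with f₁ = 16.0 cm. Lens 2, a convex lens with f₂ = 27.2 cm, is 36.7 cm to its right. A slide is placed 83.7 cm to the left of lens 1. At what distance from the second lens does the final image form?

Lens 1: 1/d_i1 = 1/f₁ − 1/d_o1 = 1/(16.0) − 1/(83.7) = 0.05055, so d_i1 = 19.78 cm.
The intermediate image is 19.78 cm to the right of lens 1, which is 36.7 − (19.78) = 16.92 cm to the left of lens 2, so d_o2 = +16.92 cm.
Lens 2: 1/d_i2 = 1/f₂ − 1/d_o2 = 1/(27.2) − 1/(16.92) = -0.02234, so d_i2 = -44.8 cm.
The final image is virtual, 44.8 cm to the left of lens 2 (overall magnification ≈ -0.63).

44.8 cm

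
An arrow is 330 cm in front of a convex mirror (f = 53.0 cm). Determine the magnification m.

m = +0.138

For a convex mirror, f = -53.0 cm.
1/d_i = 1/f − 1/d_o = 1/(-53.00) − 1/(330) = -0.02190, so d_i = -45.67 cm.
m = −d_i/d_o = −(-45.67)/(330) = +0.138.
The image is virtual, upright and reduced, behind the mirror.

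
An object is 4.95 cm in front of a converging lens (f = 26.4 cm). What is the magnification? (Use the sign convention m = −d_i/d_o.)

m = +1.23

1/d_i = 1/f − 1/d_o = 1/(26.40) − 1/(4.95) = -0.1641, so d_i = -6.092 cm.
m = −d_i/d_o = −(-6.092)/(4.95) = +1.23.
The image is virtual, upright and enlarged, on the same side as the object.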